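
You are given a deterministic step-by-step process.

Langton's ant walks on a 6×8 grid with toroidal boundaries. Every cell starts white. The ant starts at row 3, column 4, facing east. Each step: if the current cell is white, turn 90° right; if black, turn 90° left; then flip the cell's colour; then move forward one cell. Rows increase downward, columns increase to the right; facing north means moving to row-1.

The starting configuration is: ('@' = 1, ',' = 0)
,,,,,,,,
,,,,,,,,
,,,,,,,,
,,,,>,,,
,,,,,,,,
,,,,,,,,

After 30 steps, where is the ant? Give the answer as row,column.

t=0: ,,,,,,,,
,,,,,,,,
,,,,,,,,
,,,,>,,,
,,,,,,,,
,,,,,,,,
t=1: ,,,,,,,,
,,,,,,,,
,,,,,,,,
,,,,@,,,
,,,,v,,,
,,,,,,,,
t=2: ,,,,,,,,
,,,,,,,,
,,,,,,,,
,,,,@,,,
,,,<@,,,
,,,,,,,,
t=3: ,,,,,,,,
,,,,,,,,
,,,,,,,,
,,,^@,,,
,,,@@,,,
,,,,,,,,
t=4: ,,,,,,,,
,,,,,,,,
,,,,,,,,
,,,@>,,,
,,,@@,,,
,,,,,,,,
t=5: ,,,,,,,,
,,,,,,,,
,,,,^,,,
,,,@,,,,
,,,@@,,,
,,,,,,,,
t=6: ,,,,,,,,
,,,,,,,,
,,,,@>,,
,,,@,,,,
,,,@@,,,
,,,,,,,,
t=7: ,,,,,,,,
,,,,,,,,
,,,,@@,,
,,,@,v,,
,,,@@,,,
,,,,,,,,
t=8: ,,,,,,,,
,,,,,,,,
,,,,@@,,
,,,@<@,,
,,,@@,,,
,,,,,,,,
t=9: ,,,,,,,,
,,,,,,,,
,,,,^@,,
,,,@@@,,
,,,@@,,,
,,,,,,,,
t=10: ,,,,,,,,
,,,,,,,,
,,,<,@,,
,,,@@@,,
,,,@@,,,
,,,,,,,,
t=11: ,,,,,,,,
,,,^,,,,
,,,@,@,,
,,,@@@,,
,,,@@,,,
,,,,,,,,
t=12: ,,,,,,,,
,,,@>,,,
,,,@,@,,
,,,@@@,,
,,,@@,,,
,,,,,,,,
t=13: ,,,,,,,,
,,,@@,,,
,,,@v@,,
,,,@@@,,
,,,@@,,,
,,,,,,,,
t=14: ,,,,,,,,
,,,@@,,,
,,,<@@,,
,,,@@@,,
,,,@@,,,
,,,,,,,,
t=15: ,,,,,,,,
,,,@@,,,
,,,,@@,,
,,,v@@,,
,,,@@,,,
,,,,,,,,
t=16: ,,,,,,,,
,,,@@,,,
,,,,@@,,
,,,,>@,,
,,,@@,,,
,,,,,,,,
t=17: ,,,,,,,,
,,,@@,,,
,,,,^@,,
,,,,,@,,
,,,@@,,,
,,,,,,,,
t=18: ,,,,,,,,
,,,@@,,,
,,,<,@,,
,,,,,@,,
,,,@@,,,
,,,,,,,,
t=19: ,,,,,,,,
,,,^@,,,
,,,@,@,,
,,,,,@,,
,,,@@,,,
,,,,,,,,
t=20: ,,,,,,,,
,,<,@,,,
,,,@,@,,
,,,,,@,,
,,,@@,,,
,,,,,,,,
t=21: ,,^,,,,,
,,@,@,,,
,,,@,@,,
,,,,,@,,
,,,@@,,,
,,,,,,,,
t=22: ,,@>,,,,
,,@,@,,,
,,,@,@,,
,,,,,@,,
,,,@@,,,
,,,,,,,,
t=23: ,,@@,,,,
,,@v@,,,
,,,@,@,,
,,,,,@,,
,,,@@,,,
,,,,,,,,
t=24: ,,@@,,,,
,,<@@,,,
,,,@,@,,
,,,,,@,,
,,,@@,,,
,,,,,,,,
t=25: ,,@@,,,,
,,,@@,,,
,,v@,@,,
,,,,,@,,
,,,@@,,,
,,,,,,,,
t=26: ,,@@,,,,
,,,@@,,,
,<@@,@,,
,,,,,@,,
,,,@@,,,
,,,,,,,,
t=27: ,,@@,,,,
,^,@@,,,
,@@@,@,,
,,,,,@,,
,,,@@,,,
,,,,,,,,
t=28: ,,@@,,,,
,@>@@,,,
,@@@,@,,
,,,,,@,,
,,,@@,,,
,,,,,,,,
t=29: ,,@@,,,,
,@@@@,,,
,@v@,@,,
,,,,,@,,
,,,@@,,,
,,,,,,,,
t=30: ,,@@,,,,
,@@@@,,,
,@,>,@,,
,,,,,@,,
,,,@@,,,
,,,,,,,,

2,3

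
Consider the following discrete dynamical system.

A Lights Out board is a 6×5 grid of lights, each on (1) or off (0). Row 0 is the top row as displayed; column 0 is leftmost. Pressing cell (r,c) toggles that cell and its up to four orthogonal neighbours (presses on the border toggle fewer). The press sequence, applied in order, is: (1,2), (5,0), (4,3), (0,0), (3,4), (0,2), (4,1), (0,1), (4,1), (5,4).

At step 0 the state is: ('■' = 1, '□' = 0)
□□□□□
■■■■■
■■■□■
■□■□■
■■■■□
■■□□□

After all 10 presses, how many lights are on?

t=0: □□□□□
■■■■■
■■■□■
■□■□■
■■■■□
■■□□□
t=1: □□■□□
■□□□■
■■□□■
■□■□■
■■■■□
■■□□□
t=2: □□■□□
■□□□■
■■□□■
■□■□■
□■■■□
□□□□□
t=3: □□■□□
■□□□■
■■□□■
■□■■■
□■□□■
□□□■□
t=4: ■■■□□
□□□□■
■■□□■
■□■■■
□■□□■
□□□■□
t=5: ■■■□□
□□□□■
■■□□□
■□■□□
□■□□□
□□□■□
t=6: ■□□■□
□□■□■
■■□□□
■□■□□
□■□□□
□□□■□
t=7: ■□□■□
□□■□■
■■□□□
■■■□□
■□■□□
□■□■□
t=8: □■■■□
□■■□■
■■□□□
■■■□□
■□■□□
□■□■□
t=9: □■■■□
□■■□■
■■□□□
■□■□□
□■□□□
□□□■□
t=10: □■■■□
□■■□■
■■□□□
■□■□□
□■□□■
□□□□■

13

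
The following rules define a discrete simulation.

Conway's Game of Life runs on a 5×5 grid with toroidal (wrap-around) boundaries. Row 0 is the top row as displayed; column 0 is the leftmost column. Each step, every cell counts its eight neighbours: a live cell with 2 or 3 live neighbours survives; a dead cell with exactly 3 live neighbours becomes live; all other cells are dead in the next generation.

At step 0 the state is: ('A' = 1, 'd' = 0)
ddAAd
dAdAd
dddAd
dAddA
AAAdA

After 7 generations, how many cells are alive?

step 0: ddAAd
dAdAd
dddAd
dAddA
AAAdA
step 1: ddddd
dddAA
AddAA
dAddA
ddddA
step 2: dddAA
AddAd
ddAdd
ddddd
Adddd
step 3: AddAd
ddAAd
ddddd
ddddd
ddddA
step 4: ddAAd
ddAAA
ddddd
ddddd
ddddA
step 5: ddAdd
ddAdA
dddAd
ddddd
dddAd
step 6: ddAdd
ddAdd
dddAd
ddddd
ddddd
step 7: ddddd
ddAAd
ddddd
ddddd
ddddd

2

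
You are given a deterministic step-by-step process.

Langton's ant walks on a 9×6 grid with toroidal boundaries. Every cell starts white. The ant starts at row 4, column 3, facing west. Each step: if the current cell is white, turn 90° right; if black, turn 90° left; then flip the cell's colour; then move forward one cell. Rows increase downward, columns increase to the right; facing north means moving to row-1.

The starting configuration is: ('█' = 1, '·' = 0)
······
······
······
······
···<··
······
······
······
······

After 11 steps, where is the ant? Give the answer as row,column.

6,4

k=0  ······
······
······
······
···<··
······
······
······
······
k=1  ······
······
······
···^··
···█··
······
······
······
······
k=2  ······
······
······
···█>·
···█··
······
······
······
······
k=3  ······
······
······
···██·
···█v·
······
······
······
······
k=4  ······
······
······
···██·
···<█·
······
······
······
······
k=5  ······
······
······
···██·
····█·
···v··
······
······
······
k=6  ······
······
······
···██·
····█·
··<█··
······
······
······
k=7  ······
······
······
···██·
··^·█·
··██··
······
······
······
k=8  ······
······
······
···██·
··█>█·
··██··
······
······
······
k=9  ······
······
······
···██·
··███·
··█v··
······
······
······
k=10  ······
······
······
···██·
··███·
··█·>·
······
······
······
k=11  ······
······
······
···██·
··███·
··█·█·
····v·
······
······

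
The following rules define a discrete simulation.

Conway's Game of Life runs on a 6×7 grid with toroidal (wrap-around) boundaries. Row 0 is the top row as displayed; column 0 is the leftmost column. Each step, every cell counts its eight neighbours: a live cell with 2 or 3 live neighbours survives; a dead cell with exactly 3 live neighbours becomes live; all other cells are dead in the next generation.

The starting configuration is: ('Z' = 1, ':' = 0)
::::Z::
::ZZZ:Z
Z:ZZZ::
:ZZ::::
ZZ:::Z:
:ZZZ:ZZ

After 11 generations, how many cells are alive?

[0] ::::Z::
::ZZZ:Z
Z:ZZZ::
:ZZ::::
ZZ:::Z:
:ZZZ:ZZ
[1] ZZ::::Z
:ZZ::::
Z:::ZZ:
::::Z:Z
:::ZZZ:
:ZZZ:ZZ
[2] :::Z:ZZ
::Z::Z:
ZZ:ZZZZ
::::::Z
Z::::::
:Z:Z:::
[3] :::Z:ZZ
:ZZ::::
ZZZZZ::
:Z::Z::
Z::::::
Z:Z:Z:Z
[4] :::ZZZZ
:::::ZZ
Z:::Z::
::::Z::
Z::Z:ZZ
ZZ:ZZ::
[5] ::ZZ:::
Z::Z:::
::::Z:Z
Z::ZZ::
ZZZZ:ZZ
:Z:::::
[6] :ZZZ:::
::ZZZ::
Z:::ZZZ
:::::::
:::Z:ZZ
::::Z:Z
[7] :Z:::Z:
Z:::::Z
::::ZZZ
Z::::::
::::ZZZ
Z:::Z:Z
[8] :Z:::Z:
Z:::Z::
:::::Z:
Z::::::
::::Z::
Z:::Z::
[9] ZZ::ZZZ
::::ZZZ
::::::Z
:::::::
:::::::
::::ZZ:
[10] Z::Z:::
::::Z::
::::::Z
:::::::
:::::::
Z:::Z::
[11] :::ZZ::
:::::::
:::::::
:::::::
:::::::
:::::::

2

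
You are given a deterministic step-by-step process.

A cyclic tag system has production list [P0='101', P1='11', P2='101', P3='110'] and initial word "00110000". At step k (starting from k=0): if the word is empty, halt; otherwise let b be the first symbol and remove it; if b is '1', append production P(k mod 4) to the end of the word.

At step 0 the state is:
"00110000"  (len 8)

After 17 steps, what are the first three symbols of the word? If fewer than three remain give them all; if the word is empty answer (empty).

101

gen 0: "00110000"  (len 8)
gen 1: "0110000"  (len 7)
gen 2: "110000"  (len 6)
gen 3: "10000101"  (len 8)
gen 4: "0000101110"  (len 10)
gen 5: "000101110"  (len 9)
gen 6: "00101110"  (len 8)
gen 7: "0101110"  (len 7)
gen 8: "101110"  (len 6)
gen 9: "01110101"  (len 8)
gen 10: "1110101"  (len 7)
gen 11: "110101101"  (len 9)
gen 12: "10101101110"  (len 11)
gen 13: "0101101110101"  (len 13)
gen 14: "101101110101"  (len 12)
gen 15: "01101110101101"  (len 14)
gen 16: "1101110101101"  (len 13)
gen 17: "101110101101101"  (len 15)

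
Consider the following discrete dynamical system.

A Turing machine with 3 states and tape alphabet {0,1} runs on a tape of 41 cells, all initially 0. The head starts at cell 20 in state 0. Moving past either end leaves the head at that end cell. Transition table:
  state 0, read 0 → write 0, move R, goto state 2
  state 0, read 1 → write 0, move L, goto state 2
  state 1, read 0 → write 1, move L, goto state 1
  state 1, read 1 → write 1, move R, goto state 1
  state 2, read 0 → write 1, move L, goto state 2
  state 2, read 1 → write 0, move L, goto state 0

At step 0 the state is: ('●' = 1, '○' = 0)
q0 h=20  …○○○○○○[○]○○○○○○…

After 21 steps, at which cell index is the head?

1

k=0  q0 h=20  …○○○○○○[○]○○○○○○…
k=1  q2 h=21  …○○○○○○[○]○○○○○○…
k=2  q2 h=20  …○○○○○○[○]●○○○○○…
k=3  q2 h=19  …○○○○○○[○]●●○○○○…
k=4  q2 h=18  …○○○○○○[○]●●●○○○…
k=5  q2 h=17  …○○○○○○[○]●●●●○○…
k=6  q2 h=16  …○○○○○○[○]●●●●●○…
k=7  q2 h=15  …○○○○○○[○]●●●●●●…
k=8  q2 h=14  …○○○○○○[○]●●●●●●…
k=9  q2 h=13  …○○○○○○[○]●●●●●●…
k=10  q2 h=12  …○○○○○○[○]●●●●●●…
k=11  q2 h=11  …○○○○○○[○]●●●●●●…
k=12  q2 h=10  …○○○○○○[○]●●●●●●…
k=13  q2 h= 9  …○○○○○○[○]●●●●●●…
k=14  q2 h= 8  …○○○○○○[○]●●●●●●…
k=15  q2 h= 7  …○○○○○○[○]●●●●●●…
k=16  q2 h= 6  |○○○○○○[○]●●●●●●…
k=17  q2 h= 5  |○○○○○[○]●●●●●●…
k=18  q2 h= 4  |○○○○[○]●●●●●●…
k=19  q2 h= 3  |○○○[○]●●●●●●…
k=20  q2 h= 2  |○○[○]●●●●●●…
k=21  q2 h= 1  |○[○]●●●●●●…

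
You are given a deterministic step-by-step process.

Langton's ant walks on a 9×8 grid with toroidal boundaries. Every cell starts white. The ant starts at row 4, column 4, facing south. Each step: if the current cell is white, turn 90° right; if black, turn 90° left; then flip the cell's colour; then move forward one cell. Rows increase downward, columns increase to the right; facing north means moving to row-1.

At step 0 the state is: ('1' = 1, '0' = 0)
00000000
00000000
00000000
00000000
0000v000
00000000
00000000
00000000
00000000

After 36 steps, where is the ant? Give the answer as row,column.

0) 00000000
00000000
00000000
00000000
0000v000
00000000
00000000
00000000
00000000
1) 00000000
00000000
00000000
00000000
000<1000
00000000
00000000
00000000
00000000
2) 00000000
00000000
00000000
000^0000
00011000
00000000
00000000
00000000
00000000
3) 00000000
00000000
00000000
0001>000
00011000
00000000
00000000
00000000
00000000
4) 00000000
00000000
00000000
00011000
0001v000
00000000
00000000
00000000
00000000
5) 00000000
00000000
00000000
00011000
00010>00
00000000
00000000
00000000
00000000
6) 00000000
00000000
00000000
00011000
00010100
00000v00
00000000
00000000
00000000
7) 00000000
00000000
00000000
00011000
00010100
0000<100
00000000
00000000
00000000
8) 00000000
00000000
00000000
00011000
0001^100
00001100
00000000
00000000
00000000
9) 00000000
00000000
00000000
00011000
00011>00
00001100
00000000
00000000
00000000
10) 00000000
00000000
00000000
00011^00
00011000
00001100
00000000
00000000
00000000
11) 00000000
00000000
00000000
000111>0
00011000
00001100
00000000
00000000
00000000
12) 00000000
00000000
00000000
00011110
000110v0
00001100
00000000
00000000
00000000
13) 00000000
00000000
00000000
00011110
00011<10
00001100
00000000
00000000
00000000
14) 00000000
00000000
00000000
00011^10
00011110
00001100
00000000
00000000
00000000
15) 00000000
00000000
00000000
0001<010
00011110
00001100
00000000
00000000
00000000
16) 00000000
00000000
00000000
00010010
0001v110
00001100
00000000
00000000
00000000
17) 00000000
00000000
00000000
00010010
00010>10
00001100
00000000
00000000
00000000
18) 00000000
00000000
00000000
00010^10
00010010
00001100
00000000
00000000
00000000
19) 00000000
00000000
00000000
000101>0
00010010
00001100
00000000
00000000
00000000
20) 00000000
00000000
000000^0
00010100
00010010
00001100
00000000
00000000
00000000
21) 00000000
00000000
0000001>
00010100
00010010
00001100
00000000
00000000
00000000
22) 00000000
00000000
00000011
0001010v
00010010
00001100
00000000
00000000
00000000
23) 00000000
00000000
00000011
000101<1
00010010
00001100
00000000
00000000
00000000
24) 00000000
00000000
000000^1
00010111
00010010
00001100
00000000
00000000
00000000
25) 00000000
00000000
00000<01
00010111
00010010
00001100
00000000
00000000
00000000
26) 00000000
00000^00
00000101
00010111
00010010
00001100
00000000
00000000
00000000
27) 00000000
000001>0
00000101
00010111
00010010
00001100
00000000
00000000
00000000
28) 00000000
00000110
000001v1
00010111
00010010
00001100
00000000
00000000
00000000
29) 00000000
00000110
00000<11
00010111
00010010
00001100
00000000
00000000
00000000
30) 00000000
00000110
00000011
00010v11
00010010
00001100
00000000
00000000
00000000
31) 00000000
00000110
00000011
000100>1
00010010
00001100
00000000
00000000
00000000
32) 00000000
00000110
000000^1
00010001
00010010
00001100
00000000
00000000
00000000
33) 00000000
00000110
00000<01
00010001
00010010
00001100
00000000
00000000
00000000
34) 00000000
00000^10
00000101
00010001
00010010
00001100
00000000
00000000
00000000
35) 00000000
0000<010
00000101
00010001
00010010
00001100
00000000
00000000
00000000
36) 0000^000
00001010
00000101
00010001
00010010
00001100
00000000
00000000
00000000

0,4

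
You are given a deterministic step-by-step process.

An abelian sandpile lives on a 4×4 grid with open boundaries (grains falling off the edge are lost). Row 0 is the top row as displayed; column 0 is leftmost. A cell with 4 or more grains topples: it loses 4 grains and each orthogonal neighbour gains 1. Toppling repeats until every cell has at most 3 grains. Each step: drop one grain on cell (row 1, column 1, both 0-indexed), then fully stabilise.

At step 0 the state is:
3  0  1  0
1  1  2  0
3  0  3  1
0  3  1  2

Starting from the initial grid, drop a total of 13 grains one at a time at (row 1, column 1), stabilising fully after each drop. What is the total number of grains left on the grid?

28

t=0: 3  0  1  0
1  1  2  0
3  0  3  1
0  3  1  2
t=1: 3  0  1  0
1  2  2  0
3  0  3  1
0  3  1  2
t=2: 3  0  1  0
1  3  2  0
3  0  3  1
0  3  1  2
t=3: 3  1  1  0
2  0  3  0
3  1  3  1
0  3  1  2
t=4: 3  1  1  0
2  1  3  0
3  1  3  1
0  3  1  2
t=5: 3  1  1  0
2  2  3  0
3  1  3  1
0  3  1  2
t=6: 3  1  1  0
2  3  3  0
3  1  3  1
0  3  1  2
t=7: 3  2  2  0
3  1  1  1
3  3  0  2
0  3  2  2
t=8: 3  2  2  0
3  2  1  1
3  3  0  2
0  3  2  2
t=9: 3  2  2  0
3  3  1  1
3  3  0  2
0  3  2  2
t=10: 1  0  3  0
2  3  2  1
1  2  1  2
2  0  3  2
t=11: 1  1  3  0
3  0  3  1
1  3  1  2
2  0  3  2
t=12: 1  1  3  0
3  1  3  1
1  3  1  2
2  0  3  2
t=13: 1  1  3  0
3  2  3  1
1  3  1  2
2  0  3  2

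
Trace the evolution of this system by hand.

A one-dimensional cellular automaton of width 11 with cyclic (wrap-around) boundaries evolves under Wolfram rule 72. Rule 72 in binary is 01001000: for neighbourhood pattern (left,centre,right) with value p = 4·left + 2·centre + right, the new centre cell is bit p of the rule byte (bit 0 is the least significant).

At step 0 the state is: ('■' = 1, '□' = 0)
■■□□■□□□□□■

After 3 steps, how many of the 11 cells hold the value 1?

k=0  ■■□□■□□□□□■
k=1  □■□□□□□□□□■
k=2  □□□□□□□□□□□
k=3  □□□□□□□□□□□

0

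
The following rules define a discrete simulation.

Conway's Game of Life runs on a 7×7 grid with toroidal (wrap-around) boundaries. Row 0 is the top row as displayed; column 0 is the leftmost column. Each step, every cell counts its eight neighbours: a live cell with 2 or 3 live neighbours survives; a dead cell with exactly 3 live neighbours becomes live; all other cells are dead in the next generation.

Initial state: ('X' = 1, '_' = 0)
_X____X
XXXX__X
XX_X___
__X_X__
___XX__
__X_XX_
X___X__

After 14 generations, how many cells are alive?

[0] _X____X
XXXX__X
XX_X___
__X_X__
___XX__
__X_XX_
X___X__
[1] ___X_XX
___X__X
____X_X
_XX_X__
__X____
_____X_
XX_XX_X
[2] ___X___
X__X__X
X_X_X__
_XX__X_
_XXX___
XXXXXXX
X_XX___
[3] XX_XX_X
XXXXX_X
X_X_XX_
X___X__
_______
_____XX
X____X_
[4] _______
_______
__X____
_X_XXXX
_____XX
_____XX
_X_____
[5] _______
_______
__XXXX_
X_XXX_X
_______
X____XX
_______
[6] _______
___XX__
_XX__XX
_XX___X
_X_XX__
______X
______X
[7] _______
__XXXX_
_X__XXX
____X_X
_X_X_X_
X____X_
_______
[8] ___XX__
__XX__X
X_X___X
__XX__X
X____X_
____X_X
_______
[9] __XXX__
XXX_XXX
X____XX
__XX_X_
X__XXX_
_____XX
___XXX_
[10] X______
__X____
_______
XXXX___
__XX___
_______
__X___X
[11] _X_____
_______
___X___
_X_X___
___X___
__XX___
_______
[12] _______
_______
__X____
___XX__
___XX__
__XX___
__X____
[13] _______
_______
___X___
__X_X__
_______
__X_X__
__XX___
[14] _______
_______
___X___
___X___
_______
__X____
__XX___

5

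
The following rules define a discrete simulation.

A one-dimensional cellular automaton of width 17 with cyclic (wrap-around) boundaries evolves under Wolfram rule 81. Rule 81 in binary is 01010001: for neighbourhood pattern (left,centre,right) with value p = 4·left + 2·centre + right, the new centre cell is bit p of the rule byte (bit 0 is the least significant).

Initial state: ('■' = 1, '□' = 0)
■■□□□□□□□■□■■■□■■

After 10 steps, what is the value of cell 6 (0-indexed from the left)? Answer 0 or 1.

gen 0: ■■□□□□□□□■□■■■□■■
gen 1: □■■■■■■■□□□□□■□□□
gen 2: □□□□□□□■■■■■□□■■■
gen 3: ■■■■■■□□□□□■■□□□■
gen 4: □□□□□■■■■■□□■■■□□
gen 5: ■■■■□□□□□■■□□□■■■
gen 6: □□□■■■■■□□■■■□□□□
gen 7: ■■□□□□□■■□□□■■■■■
gen 8: □■■■■■□□■■■□□□□□□
gen 9: □□□□□■■□□□■■■■■■■
gen 10: ■■■■□□■■■□□□□□□□■

1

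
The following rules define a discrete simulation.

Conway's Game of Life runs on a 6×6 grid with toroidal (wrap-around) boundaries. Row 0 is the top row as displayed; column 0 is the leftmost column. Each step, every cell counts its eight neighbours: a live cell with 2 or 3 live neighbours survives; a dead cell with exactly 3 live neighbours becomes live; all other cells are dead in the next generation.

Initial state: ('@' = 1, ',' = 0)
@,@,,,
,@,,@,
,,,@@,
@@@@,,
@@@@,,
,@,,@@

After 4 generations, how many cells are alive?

step 0: @,@,,,
,@,,@,
,,,@@,
@@@@,,
@@@@,,
,@,,@@
step 1: @,@@@,
,@@,@@
@,,,@@
@,,,,@
,,,,,,
,,,,@@
step 2: @,@,,,
,,@,,,
,,,@,,
@,,,@,
@,,,@,
,,,,@@
step 3: ,@,@,@
,@@@,,
,,,@,,
,,,@@,
@,,@@,
@@,@@,
step 4: ,,,,,@
@@,@,,
,,,,,,
,,@,,@
@@,,,,
,@,,,,

9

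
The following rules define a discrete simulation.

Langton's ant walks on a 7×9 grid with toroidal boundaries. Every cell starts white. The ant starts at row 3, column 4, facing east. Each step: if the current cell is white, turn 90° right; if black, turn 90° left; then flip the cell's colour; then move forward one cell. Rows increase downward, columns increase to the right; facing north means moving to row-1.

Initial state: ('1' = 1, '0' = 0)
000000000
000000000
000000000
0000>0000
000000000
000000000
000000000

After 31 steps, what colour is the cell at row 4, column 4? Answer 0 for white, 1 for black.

1

[0] 000000000
000000000
000000000
0000>0000
000000000
000000000
000000000
[1] 000000000
000000000
000000000
000010000
0000v0000
000000000
000000000
[2] 000000000
000000000
000000000
000010000
000<10000
000000000
000000000
[3] 000000000
000000000
000000000
000^10000
000110000
000000000
000000000
[4] 000000000
000000000
000000000
0001>0000
000110000
000000000
000000000
[5] 000000000
000000000
0000^0000
000100000
000110000
000000000
000000000
[6] 000000000
000000000
00001>000
000100000
000110000
000000000
000000000
[7] 000000000
000000000
000011000
00010v000
000110000
000000000
000000000
[8] 000000000
000000000
000011000
0001<1000
000110000
000000000
000000000
[9] 000000000
000000000
0000^1000
000111000
000110000
000000000
000000000
[10] 000000000
000000000
000<01000
000111000
000110000
000000000
000000000
[11] 000000000
000^00000
000101000
000111000
000110000
000000000
000000000
[12] 000000000
0001>0000
000101000
000111000
000110000
000000000
000000000
[13] 000000000
000110000
0001v1000
000111000
000110000
000000000
000000000
[14] 000000000
000110000
000<11000
000111000
000110000
000000000
000000000
[15] 000000000
000110000
000011000
000v11000
000110000
000000000
000000000
[16] 000000000
000110000
000011000
0000>1000
000110000
000000000
000000000
[17] 000000000
000110000
0000^1000
000001000
000110000
000000000
000000000
[18] 000000000
000110000
000<01000
000001000
000110000
000000000
000000000
[19] 000000000
000^10000
000101000
000001000
000110000
000000000
000000000
[20] 000000000
00<010000
000101000
000001000
000110000
000000000
000000000
[21] 00^000000
001010000
000101000
000001000
000110000
000000000
000000000
[22] 001>00000
001010000
000101000
000001000
000110000
000000000
000000000
[23] 001100000
001v10000
000101000
000001000
000110000
000000000
000000000
[24] 001100000
00<110000
000101000
000001000
000110000
000000000
000000000
[25] 001100000
000110000
00v101000
000001000
000110000
000000000
000000000
[26] 001100000
000110000
0<1101000
000001000
000110000
000000000
000000000
[27] 001100000
0^0110000
011101000
000001000
000110000
000000000
000000000
[28] 001100000
01>110000
011101000
000001000
000110000
000000000
000000000
[29] 001100000
011110000
01v101000
000001000
000110000
000000000
000000000
[30] 001100000
011110000
010>01000
000001000
000110000
000000000
000000000
[31] 001100000
011^10000
010001000
000001000
000110000
000000000
000000000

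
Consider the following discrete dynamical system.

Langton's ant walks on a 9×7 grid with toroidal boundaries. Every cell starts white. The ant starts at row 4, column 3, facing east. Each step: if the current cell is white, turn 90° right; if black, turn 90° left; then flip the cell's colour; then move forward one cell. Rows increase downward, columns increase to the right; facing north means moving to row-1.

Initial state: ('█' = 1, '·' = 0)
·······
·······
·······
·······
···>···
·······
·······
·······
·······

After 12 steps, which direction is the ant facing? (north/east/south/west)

east

t=0: ·······
·······
·······
·······
···>···
·······
·······
·······
·······
t=1: ·······
·······
·······
·······
···█···
···v···
·······
·······
·······
t=2: ·······
·······
·······
·······
···█···
··<█···
·······
·······
·······
t=3: ·······
·······
·······
·······
··^█···
··██···
·······
·······
·······
t=4: ·······
·······
·······
·······
··█>···
··██···
·······
·······
·······
t=5: ·······
·······
·······
···^···
··█····
··██···
·······
·······
·······
t=6: ·······
·······
·······
···█>··
··█····
··██···
·······
·······
·······
t=7: ·······
·······
·······
···██··
··█·v··
··██···
·······
·······
·······
t=8: ·······
·······
·······
···██··
··█<█··
··██···
·······
·······
·······
t=9: ·······
·······
·······
···^█··
··███··
··██···
·······
·······
·······
t=10: ·······
·······
·······
··<·█··
··███··
··██···
·······
·······
·······
t=11: ·······
·······
··^····
··█·█··
··███··
··██···
·······
·······
·······
t=12: ·······
·······
··█>···
··█·█··
··███··
··██···
·······
·······
·······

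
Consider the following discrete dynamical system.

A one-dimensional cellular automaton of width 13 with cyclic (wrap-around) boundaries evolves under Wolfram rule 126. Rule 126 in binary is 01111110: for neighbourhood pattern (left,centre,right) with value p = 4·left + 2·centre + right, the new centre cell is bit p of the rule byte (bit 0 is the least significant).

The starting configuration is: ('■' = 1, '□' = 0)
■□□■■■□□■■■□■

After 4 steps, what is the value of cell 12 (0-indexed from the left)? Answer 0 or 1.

[0] ■□□■■■□□■■■□■
[1] ■■■■□■■■■□■■■
[2] □□□■■■□□■■■□□
[3] □□■■□■■■■□■■□
[4] □■■■■■□□■■■■■

1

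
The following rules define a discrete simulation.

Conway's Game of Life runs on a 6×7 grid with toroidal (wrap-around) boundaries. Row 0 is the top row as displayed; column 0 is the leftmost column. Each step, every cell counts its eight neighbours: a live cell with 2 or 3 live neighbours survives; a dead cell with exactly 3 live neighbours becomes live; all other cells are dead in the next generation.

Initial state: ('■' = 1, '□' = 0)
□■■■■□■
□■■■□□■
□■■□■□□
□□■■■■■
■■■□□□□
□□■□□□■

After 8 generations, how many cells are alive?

0) □■■■■□■
□■■■□□■
□■■□■□□
□□■■■■■
■■■□□□□
□□■□□□■
1) □□□□■□■
□□□□□□□
□□□□□□■
□□□□■■■
■□□□■□□
□□□□□■■
2) □□□□□□■
□□□□□■□
□□□□□□■
■□□□■□■
■□□□■□□
■□□□■□■
3) ■□□□□□■
□□□□□■■
■□□□□□■
■□□□□□■
□■□■■□□
■□□□□□■
4) □□□□□□□
□□□□□■□
□□□□□□□
□■□□□■■
□■□□□■□
□■□□□■■
5) □□□□□■■
□□□□□□□
□□□□□■■
■□□□□■■
□■■□■□□
■□□□□■■
6) ■□□□□■□
□□□□□□□
■□□□□■□
■■□□■□□
□■□□■□□
■■□□■□□
7) ■■□□□□■
□□□□□□□
■■□□□□■
■■□□■■■
□□■■■■□
■■□□■■■
8) □■□□□□□
□□□□□□□
□■□□□□□
□□□□□□□
□□■□□□□
□□□□□□□

3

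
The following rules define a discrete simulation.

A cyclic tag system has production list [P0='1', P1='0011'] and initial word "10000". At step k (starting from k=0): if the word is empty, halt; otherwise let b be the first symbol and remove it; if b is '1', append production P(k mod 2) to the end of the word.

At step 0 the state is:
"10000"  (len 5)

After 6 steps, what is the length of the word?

[0] "10000"  (len 5)
[1] "00001"  (len 5)
[2] "0001"  (len 4)
[3] "001"  (len 3)
[4] "01"  (len 2)
[5] "1"  (len 1)
[6] "0011"  (len 4)

4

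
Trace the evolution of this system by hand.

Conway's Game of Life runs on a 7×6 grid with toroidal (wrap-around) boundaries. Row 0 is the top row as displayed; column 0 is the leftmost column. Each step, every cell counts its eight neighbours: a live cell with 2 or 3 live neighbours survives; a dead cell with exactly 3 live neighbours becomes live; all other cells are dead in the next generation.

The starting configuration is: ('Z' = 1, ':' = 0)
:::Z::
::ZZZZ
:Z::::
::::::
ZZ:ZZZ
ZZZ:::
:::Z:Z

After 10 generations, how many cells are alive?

2

gen 0: :::Z::
::ZZZZ
:Z::::
::::::
ZZ:ZZZ
ZZZ:::
:::Z:Z
gen 1: :::::Z
::ZZZ:
::ZZZ:
:ZZ:ZZ
:::ZZZ
::::::
ZZ:ZZ:
gen 2: ZZ:::Z
::Z::Z
::::::
ZZ::::
Z:ZZ:Z
Z:Z:::
Z:::ZZ
gen 3: :Z::::
:Z:::Z
ZZ::::
ZZZ::Z
::ZZ:Z
::Z:::
::::Z:
gen 4: Z:::::
:ZZ:::
::::::
:::ZZZ
:::ZZZ
::Z:Z:
::::::
gen 5: :Z::::
:Z::::
::ZZZ:
:::Z:Z
::Z:::
::::ZZ
::::::
gen 6: ::::::
:Z:Z::
::ZZZ:
::::::
:::Z:Z
::::::
::::::
gen 7: ::::::
:::ZZ:
::ZZZ:
::Z:::
::::::
::::::
::::::
gen 8: ::::::
::Z:Z:
::Z:Z:
::Z:::
::::::
::::::
::::::
gen 9: ::::::
::::::
:ZZ:::
:::Z::
::::::
::::::
::::::
gen 10: ::::::
::::::
::Z:::
::Z:::
::::::
::::::
::::::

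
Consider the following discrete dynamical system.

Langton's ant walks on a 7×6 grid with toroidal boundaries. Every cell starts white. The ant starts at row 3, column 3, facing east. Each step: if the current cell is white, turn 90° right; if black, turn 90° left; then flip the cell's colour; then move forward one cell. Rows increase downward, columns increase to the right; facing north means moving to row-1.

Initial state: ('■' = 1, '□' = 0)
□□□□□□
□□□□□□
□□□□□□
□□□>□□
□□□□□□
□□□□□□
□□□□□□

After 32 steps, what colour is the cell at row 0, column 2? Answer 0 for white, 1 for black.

gen 0: □□□□□□
□□□□□□
□□□□□□
□□□>□□
□□□□□□
□□□□□□
□□□□□□
gen 1: □□□□□□
□□□□□□
□□□□□□
□□□■□□
□□□v□□
□□□□□□
□□□□□□
gen 2: □□□□□□
□□□□□□
□□□□□□
□□□■□□
□□<■□□
□□□□□□
□□□□□□
gen 3: □□□□□□
□□□□□□
□□□□□□
□□^■□□
□□■■□□
□□□□□□
□□□□□□
gen 4: □□□□□□
□□□□□□
□□□□□□
□□■>□□
□□■■□□
□□□□□□
□□□□□□
gen 5: □□□□□□
□□□□□□
□□□^□□
□□■□□□
□□■■□□
□□□□□□
□□□□□□
gen 6: □□□□□□
□□□□□□
□□□■>□
□□■□□□
□□■■□□
□□□□□□
□□□□□□
gen 7: □□□□□□
□□□□□□
□□□■■□
□□■□v□
□□■■□□
□□□□□□
□□□□□□
gen 8: □□□□□□
□□□□□□
□□□■■□
□□■<■□
□□■■□□
□□□□□□
□□□□□□
gen 9: □□□□□□
□□□□□□
□□□^■□
□□■■■□
□□■■□□
□□□□□□
□□□□□□
gen 10: □□□□□□
□□□□□□
□□<□■□
□□■■■□
□□■■□□
□□□□□□
□□□□□□
gen 11: □□□□□□
□□^□□□
□□■□■□
□□■■■□
□□■■□□
□□□□□□
□□□□□□
gen 12: □□□□□□
□□■>□□
□□■□■□
□□■■■□
□□■■□□
□□□□□□
□□□□□□
gen 13: □□□□□□
□□■■□□
□□■v■□
□□■■■□
□□■■□□
□□□□□□
□□□□□□
gen 14: □□□□□□
□□■■□□
□□<■■□
□□■■■□
□□■■□□
□□□□□□
□□□□□□
gen 15: □□□□□□
□□■■□□
□□□■■□
□□v■■□
□□■■□□
□□□□□□
□□□□□□
gen 16: □□□□□□
□□■■□□
□□□■■□
□□□>■□
□□■■□□
□□□□□□
□□□□□□
gen 17: □□□□□□
□□■■□□
□□□^■□
□□□□■□
□□■■□□
□□□□□□
□□□□□□
gen 18: □□□□□□
□□■■□□
□□<□■□
□□□□■□
□□■■□□
□□□□□□
□□□□□□
gen 19: □□□□□□
□□^■□□
□□■□■□
□□□□■□
□□■■□□
□□□□□□
□□□□□□
gen 20: □□□□□□
□<□■□□
□□■□■□
□□□□■□
□□■■□□
□□□□□□
□□□□□□
gen 21: □^□□□□
□■□■□□
□□■□■□
□□□□■□
□□■■□□
□□□□□□
□□□□□□
gen 22: □■>□□□
□■□■□□
□□■□■□
□□□□■□
□□■■□□
□□□□□□
□□□□□□
gen 23: □■■□□□
□■v■□□
□□■□■□
□□□□■□
□□■■□□
□□□□□□
□□□□□□
gen 24: □■■□□□
□<■■□□
□□■□■□
□□□□■□
□□■■□□
□□□□□□
□□□□□□
gen 25: □■■□□□
□□■■□□
□v■□■□
□□□□■□
□□■■□□
□□□□□□
□□□□□□
gen 26: □■■□□□
□□■■□□
<■■□■□
□□□□■□
□□■■□□
□□□□□□
□□□□□□
gen 27: □■■□□□
^□■■□□
■■■□■□
□□□□■□
□□■■□□
□□□□□□
□□□□□□
gen 28: □■■□□□
■>■■□□
■■■□■□
□□□□■□
□□■■□□
□□□□□□
□□□□□□
gen 29: □■■□□□
■■■■□□
■v■□■□
□□□□■□
□□■■□□
□□□□□□
□□□□□□
gen 30: □■■□□□
■■■■□□
■□>□■□
□□□□■□
□□■■□□
□□□□□□
□□□□□□
gen 31: □■■□□□
■■^■□□
■□□□■□
□□□□■□
□□■■□□
□□□□□□
□□□□□□
gen 32: □■■□□□
■<□■□□
■□□□■□
□□□□■□
□□■■□□
□□□□□□
□□□□□□

1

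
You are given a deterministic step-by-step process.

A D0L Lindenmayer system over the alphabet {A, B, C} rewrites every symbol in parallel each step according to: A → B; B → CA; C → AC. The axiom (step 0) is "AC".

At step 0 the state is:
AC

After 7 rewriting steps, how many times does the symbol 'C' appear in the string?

0) AC
1) BAC
2) CABAC
3) ACBCABAC
4) BACCAACBCABAC
5) CABACACBBACCAACBCABAC
6) ACBCABACBACCACABACACBBACCAACBCABAC
7) BACCAACBCABACCABACACBACBCABACBACCACABACACBBACCAACBCABAC

21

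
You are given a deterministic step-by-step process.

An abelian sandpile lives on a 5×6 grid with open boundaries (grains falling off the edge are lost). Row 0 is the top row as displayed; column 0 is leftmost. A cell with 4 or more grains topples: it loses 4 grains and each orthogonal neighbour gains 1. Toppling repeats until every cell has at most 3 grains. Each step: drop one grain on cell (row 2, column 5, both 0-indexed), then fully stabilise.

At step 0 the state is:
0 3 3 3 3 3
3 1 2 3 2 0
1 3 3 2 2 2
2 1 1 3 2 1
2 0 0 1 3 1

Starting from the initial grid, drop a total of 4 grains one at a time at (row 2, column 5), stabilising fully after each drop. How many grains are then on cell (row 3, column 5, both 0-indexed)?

2

step 0: 0 3 3 3 3 3
3 1 2 3 2 0
1 3 3 2 2 2
2 1 1 3 2 1
2 0 0 1 3 1
step 1: 0 3 3 3 3 3
3 1 2 3 2 0
1 3 3 2 2 3
2 1 1 3 2 1
2 0 0 1 3 1
step 2: 0 3 3 3 3 3
3 1 2 3 2 1
1 3 3 2 3 0
2 1 1 3 2 2
2 0 0 1 3 1
step 3: 0 3 3 3 3 3
3 1 2 3 2 1
1 3 3 2 3 1
2 1 1 3 2 2
2 0 0 1 3 1
step 4: 0 3 3 3 3 3
3 1 2 3 2 1
1 3 3 2 3 2
2 1 1 3 2 2
2 0 0 1 3 1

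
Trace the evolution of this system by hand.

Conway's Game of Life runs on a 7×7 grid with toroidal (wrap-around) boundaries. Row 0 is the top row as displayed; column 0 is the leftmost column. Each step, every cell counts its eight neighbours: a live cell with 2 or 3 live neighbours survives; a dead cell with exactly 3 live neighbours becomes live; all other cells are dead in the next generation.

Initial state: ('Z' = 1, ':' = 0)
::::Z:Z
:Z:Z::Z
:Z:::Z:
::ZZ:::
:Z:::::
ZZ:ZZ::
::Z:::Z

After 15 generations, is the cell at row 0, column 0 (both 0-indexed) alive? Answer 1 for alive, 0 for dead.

1

t=0: ::::Z:Z
:Z:Z::Z
:Z:::Z:
::ZZ:::
:Z:::::
ZZ:ZZ::
::Z:::Z
t=1: ::ZZ::Z
::Z:Z:Z
ZZ:ZZ::
:ZZ::::
ZZ::Z::
ZZ:Z:::
:ZZ:Z:Z
t=2: ::::Z:Z
::::Z:Z
Z:::ZZ:
::::Z::
:::Z:::
:::ZZZZ
::::ZZZ
t=3: Z::ZZ:Z
Z::ZZ:Z
:::ZZ:Z
:::ZZZ:
:::Z:::
:::Z::Z
Z::::::
t=4: :Z:ZZ::
::Z::::
Z:Z:::Z
::Z::Z:
::ZZ:Z:
:::::::
Z::ZZZ:
t=5: :Z:::Z:
Z:Z::::
::ZZ::Z
::Z:ZZ:
::ZZZ::
::Z::ZZ
::ZZ:Z:
t=6: :Z:ZZ:Z
Z:ZZ::Z
::Z:ZZZ
:Z:::Z:
:ZZ:::Z
:Z:::ZZ
:ZZZ:Z:
t=7: ::::::Z
:::::::
::Z:Z::
:Z:ZZ::
:ZZ:::Z
:::ZZZZ
:Z:Z:::
t=8: :::::::
:::::::
::Z:Z::
ZZ::ZZ:
:Z::::Z
:Z:ZZZZ
Z:ZZ::Z
t=9: :::::::
:::::::
:Z:ZZZ:
ZZZZZZZ
:Z:Z:::
:Z:ZZ::
ZZZZ::Z
t=10: ZZZ::::
::::Z::
:Z:::::
::::::Z
::::::Z
::::Z::
ZZ:ZZ::
t=11: Z:Z:Z::
Z:Z::::
:::::::
Z::::::
:::::Z:
Z::ZZZ:
Z::ZZ::
t=12: Z:Z:Z:Z
:::Z:::
:Z:::::
:::::::
:::::Z:
:::Z:Z:
Z:Z::::
t=13: Z:Z:::Z
ZZZZ:::
:::::::
:::::::
::::Z::
::::Z:Z
Z:Z:ZZ:
t=14: ::::ZZ:
Z:ZZ::Z
:ZZ::::
:::::::
:::::Z:
::::Z:Z
Z:::Z::
t=15: ZZ::ZZ:
Z:ZZZZZ
ZZZZ:::
:::::::
:::::Z:
::::Z:Z
:::ZZ:Z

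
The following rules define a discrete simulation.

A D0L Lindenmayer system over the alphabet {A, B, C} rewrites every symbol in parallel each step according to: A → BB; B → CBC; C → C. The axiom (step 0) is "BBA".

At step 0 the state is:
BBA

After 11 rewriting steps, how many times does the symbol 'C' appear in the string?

[0] BBA
[1] CBCCBCBB
[2] CCBCCCCBCCCBCCBC
[3] CCCBCCCCCCBCCCCCBCCCCBCC
[4] CCCCBCCCCCCCCBCCCCCCCBCCCCCCBCCC
[5] CCCCCBCCCCCCCCCCBCCCCCCCCCBCCCCCCCCBCCCC
[6] CCCCCCBCCCCCCCCCCCCBCCCCCCCCCCCBCCCCCCCCCCBCCCCC
[7] CCCCCCCBCCCCCCCCCCCCCCBCCCCCCCCCCCCCBCCCCCCCCCCCCBCCCCCC
[8] CCCCCCCCBCCCCCCCCCCCCCCCCBCCCCCCCCCCCCCCCBCCCCCCCCCCCCCCBCCCCCCC
[9] CCCCCCCCCBCCCCCCCCCCCCCCCCCCBCCCCCCCCCCCCCCCCCBCCCCCCCCCCCCCCCCBCCCCCCCC
[10] CCCCCCCCCCBCCCCCCCCCCCCCCCCCCCCBCCCCCCCCCCCCCCCCCCCBCCCCCCCCCCCCCCCCCCBCCCCCCCCC
[11] CCCCCCCCCCCBCCCCCCCCCCCCCCCCCCCCCCBCCCCCCCCCCCCCCCCCCCCCBCCCCCCCCCCCCCCCCCCCCBCCCCCCCCCC

84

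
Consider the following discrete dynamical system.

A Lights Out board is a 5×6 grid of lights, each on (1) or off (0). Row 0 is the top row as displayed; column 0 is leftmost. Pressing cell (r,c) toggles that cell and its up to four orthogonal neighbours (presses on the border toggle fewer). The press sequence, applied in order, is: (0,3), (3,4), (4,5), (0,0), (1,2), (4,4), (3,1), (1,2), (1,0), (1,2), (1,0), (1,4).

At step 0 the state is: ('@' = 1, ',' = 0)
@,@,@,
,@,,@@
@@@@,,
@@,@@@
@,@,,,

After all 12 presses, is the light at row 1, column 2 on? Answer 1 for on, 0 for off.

step 0: @,@,@,
,@,,@@
@@@@,,
@@,@@@
@,@,,,
step 1: @,,@,,
,@,@@@
@@@@,,
@@,@@@
@,@,,,
step 2: @,,@,,
,@,@@@
@@@@@,
@@,,,,
@,@,@,
step 3: @,,@,,
,@,@@@
@@@@@,
@@,,,@
@,@,,@
step 4: ,@,@,,
@@,@@@
@@@@@,
@@,,,@
@,@,,@
step 5: ,@@@,,
@,@,@@
@@,@@,
@@,,,@
@,@,,@
step 6: ,@@@,,
@,@,@@
@@,@@,
@@,,@@
@,@@@,
step 7: ,@@@,,
@,@,@@
@,,@@,
,,@,@@
@@@@@,
step 8: ,@,@,,
@@,@@@
@,@@@,
,,@,@@
@@@@@,
step 9: @@,@,,
,,,@@@
,,@@@,
,,@,@@
@@@@@,
step 10: @@@@,,
,@@,@@
,,,@@,
,,@,@@
@@@@@,
step 11: ,@@@,,
@,@,@@
@,,@@,
,,@,@@
@@@@@,
step 12: ,@@@@,
@,@@,,
@,,@,,
,,@,@@
@@@@@,

1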